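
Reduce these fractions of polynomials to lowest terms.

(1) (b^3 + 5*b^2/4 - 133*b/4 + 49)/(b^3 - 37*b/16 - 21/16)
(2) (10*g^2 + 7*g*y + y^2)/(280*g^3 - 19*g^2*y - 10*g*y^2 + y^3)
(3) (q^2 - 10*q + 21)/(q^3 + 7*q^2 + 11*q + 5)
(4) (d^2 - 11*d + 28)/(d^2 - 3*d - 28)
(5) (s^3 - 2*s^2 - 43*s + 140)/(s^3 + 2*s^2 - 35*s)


(1) = (4*b^2 + 12*b - 112)/(4*b^2 + 7*b + 3)
(2) = (2*g + y)/(56*g^2 - 15*g*y + y^2)
(3) = (q^2 - 10*q + 21)/(q^3 + 7*q^2 + 11*q + 5)
(4) = (d - 4)/(d + 4)
(5) = (s - 4)/s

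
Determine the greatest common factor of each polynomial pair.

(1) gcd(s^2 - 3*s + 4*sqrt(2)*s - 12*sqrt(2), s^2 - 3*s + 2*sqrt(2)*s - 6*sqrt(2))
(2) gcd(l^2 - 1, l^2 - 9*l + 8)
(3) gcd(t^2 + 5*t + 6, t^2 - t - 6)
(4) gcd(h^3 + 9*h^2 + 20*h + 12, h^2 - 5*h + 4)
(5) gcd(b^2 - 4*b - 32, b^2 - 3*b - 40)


(1) = gcd((s - 3)*(s + 4*sqrt(2)), (s - 3)*(s + 2*sqrt(2))) = s - 3
(2) = l - 1
(3) = gcd((t + 2)*(t + 3), (t - 3)*(t + 2)) = t + 2
(4) = 1
(5) = gcd((b - 8)*(b + 4), (b - 8)*(b + 5)) = b - 8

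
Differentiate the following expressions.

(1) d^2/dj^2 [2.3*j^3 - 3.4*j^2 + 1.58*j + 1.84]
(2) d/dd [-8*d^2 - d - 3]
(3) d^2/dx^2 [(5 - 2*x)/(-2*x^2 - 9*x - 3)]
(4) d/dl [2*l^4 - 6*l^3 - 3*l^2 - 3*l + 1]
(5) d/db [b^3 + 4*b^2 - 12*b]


(1) = 13.8*j - 6.8
(2) = -16*d - 1
(3) = 2*((2*x - 5)*(4*x + 9)^2 - 4*(3*x + 2)*(2*x^2 + 9*x + 3))/(2*x^2 + 9*x + 3)^3
(4) = 8*l^3 - 18*l^2 - 6*l - 3
(5) = 3*b^2 + 8*b - 12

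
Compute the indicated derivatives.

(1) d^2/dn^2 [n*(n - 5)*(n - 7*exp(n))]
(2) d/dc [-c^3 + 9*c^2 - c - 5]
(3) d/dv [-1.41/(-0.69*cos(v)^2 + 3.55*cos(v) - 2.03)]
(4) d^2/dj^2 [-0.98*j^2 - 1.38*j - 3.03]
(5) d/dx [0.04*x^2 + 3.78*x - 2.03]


(1) = -7*n^2*exp(n) + 7*n*exp(n) + 6*n + 56*exp(n) - 10
(2) = -3*c^2 + 18*c - 1
(3) = (1.9458*cos(v) - 5.0055)*sin(v)/(0.69*cos(v)^2 - 3.55*cos(v) + 2.03)^2
(4) = -1.96000000000000
(5) = 0.08*x + 3.78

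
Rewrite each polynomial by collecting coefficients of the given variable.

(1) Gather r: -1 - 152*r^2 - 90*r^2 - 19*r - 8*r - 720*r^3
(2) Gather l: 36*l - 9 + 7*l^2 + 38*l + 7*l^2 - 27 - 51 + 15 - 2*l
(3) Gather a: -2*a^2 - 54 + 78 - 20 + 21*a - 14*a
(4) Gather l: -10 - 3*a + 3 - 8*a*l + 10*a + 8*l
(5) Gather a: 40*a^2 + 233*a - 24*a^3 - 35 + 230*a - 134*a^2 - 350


(1) = -720*r^3 - 242*r^2 - 27*r - 1
(2) = 14*l^2 + 72*l - 72
(3) = -2*a^2 + 7*a + 4
(4) = 7*a + l*(8 - 8*a) - 7
(5) = -24*a^3 - 94*a^2 + 463*a - 385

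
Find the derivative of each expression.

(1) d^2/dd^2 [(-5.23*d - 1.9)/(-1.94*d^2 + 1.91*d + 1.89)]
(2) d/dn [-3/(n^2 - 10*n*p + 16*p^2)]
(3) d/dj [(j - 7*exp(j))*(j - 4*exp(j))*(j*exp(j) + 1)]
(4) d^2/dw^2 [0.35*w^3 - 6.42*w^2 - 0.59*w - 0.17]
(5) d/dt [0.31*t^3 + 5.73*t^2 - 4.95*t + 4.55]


(1) = ((12.6066 - 60.8772*d)*(-1.94*d^2 + 1.91*d + 1.89) - (3.88*d - 1.91)*(5.23*d + 1.9)*(7.76*d - 3.82))/(-1.94*d^2 + 1.91*d + 1.89)^3
(2) = 6*(n - 5*p)/(n^2 - 10*n*p + 16*p^2)^2
(3) = (j + 1)*(j - 7*exp(j))*(j - 4*exp(j))*exp(j) - (j - 7*exp(j))*(j*exp(j) + 1)*(4*exp(j) - 1) - (j - 4*exp(j))*(j*exp(j) + 1)*(7*exp(j) - 1)
(4) = 2.1*w - 12.84
(5) = 0.93*t^2 + 11.46*t - 4.95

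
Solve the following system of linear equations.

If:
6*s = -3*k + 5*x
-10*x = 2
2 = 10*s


Then:
k = -11/15
s = 1/5
x = -1/5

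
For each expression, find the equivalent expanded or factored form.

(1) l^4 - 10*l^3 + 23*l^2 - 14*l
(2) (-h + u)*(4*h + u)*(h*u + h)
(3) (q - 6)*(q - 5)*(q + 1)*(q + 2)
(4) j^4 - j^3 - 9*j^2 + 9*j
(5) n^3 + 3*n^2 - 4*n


(1) = l*(l - 7)*(l - 2)*(l - 1)
(2) = -4*h^3*u - 4*h^3 + 3*h^2*u^2 + 3*h^2*u + h*u^3 + h*u^2
(3) = q^4 - 8*q^3 - q^2 + 68*q + 60
(4) = j*(j - 3)*(j - 1)*(j + 3)
(5) = n*(n - 1)*(n + 4)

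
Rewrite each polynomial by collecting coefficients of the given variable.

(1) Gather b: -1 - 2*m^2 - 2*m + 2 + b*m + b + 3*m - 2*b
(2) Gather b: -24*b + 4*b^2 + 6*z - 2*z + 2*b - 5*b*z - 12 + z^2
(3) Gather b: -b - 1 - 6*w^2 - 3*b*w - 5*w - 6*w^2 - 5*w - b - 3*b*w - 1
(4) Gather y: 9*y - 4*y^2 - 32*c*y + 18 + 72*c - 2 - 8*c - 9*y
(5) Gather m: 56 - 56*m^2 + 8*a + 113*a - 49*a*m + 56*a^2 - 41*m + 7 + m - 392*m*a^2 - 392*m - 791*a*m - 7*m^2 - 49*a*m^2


(1) = b*(m - 1) - 2*m^2 + m + 1
(2) = 4*b^2 + b*(-5*z - 22) + z^2 + 4*z - 12
(3) = b*(-6*w - 2) - 12*w^2 - 10*w - 2
(4) = -32*c*y + 64*c - 4*y^2 + 16
(5) = 56*a^2 + 121*a + m^2*(-49*a - 63) + m*(-392*a^2 - 840*a - 432) + 63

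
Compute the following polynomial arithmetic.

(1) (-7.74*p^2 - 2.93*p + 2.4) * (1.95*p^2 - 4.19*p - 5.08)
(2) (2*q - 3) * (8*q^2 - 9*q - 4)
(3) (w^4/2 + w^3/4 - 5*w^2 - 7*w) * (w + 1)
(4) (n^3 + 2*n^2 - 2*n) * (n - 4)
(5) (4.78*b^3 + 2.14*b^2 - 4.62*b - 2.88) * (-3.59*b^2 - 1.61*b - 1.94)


(1) = -15.093*p^4 + 26.7171*p^3 + 56.2759*p^2 + 4.8284*p - 12.192
(2) = 16*q^3 - 42*q^2 + 19*q + 12
(3) = w^5/2 + 3*w^4/4 - 19*w^3/4 - 12*w^2 - 7*w
(4) = n^4 - 2*n^3 - 10*n^2 + 8*n
(5) = -17.1602*b^5 - 15.3784*b^4 + 3.8672*b^3 + 13.6258*b^2 + 13.5996*b + 5.5872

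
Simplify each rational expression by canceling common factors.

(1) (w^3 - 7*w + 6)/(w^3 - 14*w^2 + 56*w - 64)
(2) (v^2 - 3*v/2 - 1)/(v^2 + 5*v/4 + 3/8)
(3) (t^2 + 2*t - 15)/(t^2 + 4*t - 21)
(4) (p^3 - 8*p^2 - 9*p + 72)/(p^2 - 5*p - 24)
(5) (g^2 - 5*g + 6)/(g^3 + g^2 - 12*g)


(1) = (w^2 + 2*w - 3)/(w^2 - 12*w + 32)
(2) = (4*v - 8)/(4*v + 3)
(3) = (t + 5)/(t + 7)
(4) = p - 3
(5) = (g - 2)/(g^2 + 4*g)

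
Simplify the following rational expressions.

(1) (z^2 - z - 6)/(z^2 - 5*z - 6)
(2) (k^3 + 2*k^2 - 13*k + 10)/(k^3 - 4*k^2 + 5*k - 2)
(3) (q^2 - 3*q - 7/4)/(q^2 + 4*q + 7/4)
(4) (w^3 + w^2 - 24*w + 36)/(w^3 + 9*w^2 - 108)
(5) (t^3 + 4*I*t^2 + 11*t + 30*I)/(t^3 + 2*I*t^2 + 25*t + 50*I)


(1) = (z^2 - z - 6)/(z^2 - 5*z - 6)
(2) = (k + 5)/(k - 1)
(3) = (2*q - 7)/(2*q + 7)
(4) = (w - 2)/(w + 6)
(5) = (t - 3*I)/(t - 5*I)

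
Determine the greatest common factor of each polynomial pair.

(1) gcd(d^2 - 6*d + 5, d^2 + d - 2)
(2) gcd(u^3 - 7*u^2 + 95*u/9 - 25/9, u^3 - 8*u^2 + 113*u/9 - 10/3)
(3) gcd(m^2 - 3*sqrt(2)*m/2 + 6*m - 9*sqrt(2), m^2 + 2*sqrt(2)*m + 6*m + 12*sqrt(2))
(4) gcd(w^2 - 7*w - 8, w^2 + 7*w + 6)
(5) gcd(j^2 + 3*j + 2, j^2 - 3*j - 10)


(1) = gcd((d - 5)*(d - 1), (d - 1)*(d + 2)) = d - 1
(2) = gcd((u - 5)*(u - 5/3)*(u - 1/3), (u - 6)*(u - 5/3)*(u - 1/3)) = u^2 - 2*u + 5/9
(3) = m + 6
(4) = w + 1
(5) = gcd((j + 1)*(j + 2), (j - 5)*(j + 2)) = j + 2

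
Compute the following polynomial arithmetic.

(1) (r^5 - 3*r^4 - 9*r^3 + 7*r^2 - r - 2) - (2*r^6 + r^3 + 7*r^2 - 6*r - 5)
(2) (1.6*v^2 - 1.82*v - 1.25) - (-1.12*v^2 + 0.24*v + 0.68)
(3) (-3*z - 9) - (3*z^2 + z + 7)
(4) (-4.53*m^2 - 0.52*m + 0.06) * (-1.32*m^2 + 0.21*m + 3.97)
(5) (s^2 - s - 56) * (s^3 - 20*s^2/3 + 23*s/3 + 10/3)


(1) = -2*r^6 + r^5 - 3*r^4 - 10*r^3 + 5*r + 3
(2) = 2.72*v^2 - 2.06*v - 1.93
(3) = -3*z^2 - 4*z - 16
(4) = 5.9796*m^4 - 0.2649*m^3 - 18.1725*m^2 - 2.0518*m + 0.2382
(5) = s^5 - 23*s^4/3 - 125*s^3/3 + 369*s^2 - 1298*s/3 - 560/3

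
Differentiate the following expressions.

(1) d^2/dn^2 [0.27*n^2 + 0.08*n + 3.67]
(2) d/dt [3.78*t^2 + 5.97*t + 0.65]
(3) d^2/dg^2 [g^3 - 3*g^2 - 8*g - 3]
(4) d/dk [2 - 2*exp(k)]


(1) = 0.540000000000000
(2) = 7.56*t + 5.97
(3) = 6*g - 6
(4) = -2*exp(k)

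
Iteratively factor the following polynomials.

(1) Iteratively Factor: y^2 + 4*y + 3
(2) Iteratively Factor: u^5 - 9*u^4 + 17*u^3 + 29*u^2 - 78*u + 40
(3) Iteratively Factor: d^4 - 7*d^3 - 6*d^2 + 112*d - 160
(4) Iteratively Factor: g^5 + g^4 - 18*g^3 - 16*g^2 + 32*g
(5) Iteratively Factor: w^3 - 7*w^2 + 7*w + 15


(1) = (y + 3)*(y + 1)
(2) = (u - 1)*(u^4 - 8*u^3 + 9*u^2 + 38*u - 40) = (u - 5)*(u - 1)*(u^3 - 3*u^2 - 6*u + 8) = (u - 5)*(u - 4)*(u - 1)*(u^2 + u - 2) = (u - 5)*(u - 4)*(u - 1)^2*(u + 2)
(3) = (d - 5)*(d^3 - 2*d^2 - 16*d + 32) = (d - 5)*(d - 2)*(d^2 - 16) = (d - 5)*(d - 2)*(d + 4)*(d - 4)
(4) = (g - 4)*(g^4 + 5*g^3 + 2*g^2 - 8*g) = (g - 4)*(g - 1)*(g^3 + 6*g^2 + 8*g) = g*(g - 4)*(g - 1)*(g^2 + 6*g + 8) = g*(g - 4)*(g - 1)*(g + 2)*(g + 4)
(5) = (w - 3)*(w^2 - 4*w - 5) = (w - 3)*(w + 1)*(w - 5)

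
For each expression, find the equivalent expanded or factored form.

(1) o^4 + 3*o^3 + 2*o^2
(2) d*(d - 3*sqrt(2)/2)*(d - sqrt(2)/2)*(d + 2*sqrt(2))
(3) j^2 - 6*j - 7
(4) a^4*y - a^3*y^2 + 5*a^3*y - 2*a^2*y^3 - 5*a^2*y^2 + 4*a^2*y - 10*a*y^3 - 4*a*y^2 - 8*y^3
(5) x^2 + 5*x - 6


(1) = o^2*(o + 1)*(o + 2)
(2) = d^4 - 13*d^2/2 + 3*sqrt(2)*d
(3) = (j - 7)*(j + 1)
(4) = (a + 4)*(a - 2*y)*(a + y)*(a*y + y)
(5) = (x - 1)*(x + 6)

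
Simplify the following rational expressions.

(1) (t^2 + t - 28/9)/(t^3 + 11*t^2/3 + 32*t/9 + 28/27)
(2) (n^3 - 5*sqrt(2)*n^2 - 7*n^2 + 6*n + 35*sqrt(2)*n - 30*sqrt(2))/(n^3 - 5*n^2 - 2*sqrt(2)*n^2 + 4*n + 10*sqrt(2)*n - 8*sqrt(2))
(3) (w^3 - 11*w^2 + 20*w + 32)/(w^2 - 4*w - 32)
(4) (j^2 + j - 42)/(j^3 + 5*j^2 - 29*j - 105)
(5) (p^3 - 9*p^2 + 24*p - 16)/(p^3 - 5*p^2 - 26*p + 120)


(1) = (9*t - 12)/(9*t^2 + 12*t + 4)
(2) = (n^2 + n*(-5*sqrt(2) - 6) + 30*sqrt(2))/(n^2 + n*(-4 - 2*sqrt(2)) + 8*sqrt(2))
(3) = (w^2 - 3*w - 4)/(w + 4)
(4) = (j - 6)/(j^2 - 2*j - 15)
(5) = (p^2 - 5*p + 4)/(p^2 - p - 30)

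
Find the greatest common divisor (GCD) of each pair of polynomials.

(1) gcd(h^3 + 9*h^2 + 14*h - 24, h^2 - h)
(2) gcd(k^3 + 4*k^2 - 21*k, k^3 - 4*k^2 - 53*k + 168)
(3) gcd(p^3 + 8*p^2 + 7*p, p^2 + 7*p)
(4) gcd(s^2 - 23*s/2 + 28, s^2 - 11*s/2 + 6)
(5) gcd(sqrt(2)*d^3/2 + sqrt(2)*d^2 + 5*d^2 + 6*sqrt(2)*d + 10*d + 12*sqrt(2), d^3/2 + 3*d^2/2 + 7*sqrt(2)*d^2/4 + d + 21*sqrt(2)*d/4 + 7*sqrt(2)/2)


(1) = gcd((h - 1)*(h + 4)*(h + 6), h*(h - 1)) = h - 1
(2) = k^2 + 4*k - 21
(3) = gcd(p*(p + 1)*(p + 7), p*(p + 7)) = p^2 + 7*p
(4) = 1
(5) = gcd((d + 2*sqrt(2))*(d + 3*sqrt(2))*(sqrt(2)*d/2 + sqrt(2)), (d/2 + 1)*(d + 1)*(d + 7*sqrt(2)/2)) = d + 2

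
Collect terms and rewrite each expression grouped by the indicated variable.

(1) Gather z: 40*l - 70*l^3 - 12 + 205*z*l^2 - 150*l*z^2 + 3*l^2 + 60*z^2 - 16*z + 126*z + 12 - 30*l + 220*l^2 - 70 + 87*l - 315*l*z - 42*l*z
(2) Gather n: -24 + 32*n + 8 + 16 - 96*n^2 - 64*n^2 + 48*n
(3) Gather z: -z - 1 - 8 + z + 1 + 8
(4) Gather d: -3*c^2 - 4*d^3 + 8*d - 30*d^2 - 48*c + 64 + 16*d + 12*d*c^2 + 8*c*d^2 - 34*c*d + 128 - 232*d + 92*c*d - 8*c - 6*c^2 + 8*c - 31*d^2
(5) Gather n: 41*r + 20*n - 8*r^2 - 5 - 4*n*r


(1) = -70*l^3 + 223*l^2 + 97*l + z^2*(60 - 150*l) + z*(205*l^2 - 357*l + 110) - 70
(2) = -160*n^2 + 80*n
(3) = 0
(4) = -9*c^2 - 48*c - 4*d^3 + d^2*(8*c - 61) + d*(12*c^2 + 58*c - 208) + 192
(5) = n*(20 - 4*r) - 8*r^2 + 41*r - 5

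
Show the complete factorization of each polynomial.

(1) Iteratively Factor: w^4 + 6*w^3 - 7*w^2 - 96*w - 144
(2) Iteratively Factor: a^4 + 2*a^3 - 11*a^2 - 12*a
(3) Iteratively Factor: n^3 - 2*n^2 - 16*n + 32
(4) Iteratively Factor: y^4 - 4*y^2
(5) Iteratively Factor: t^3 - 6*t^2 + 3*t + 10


(1) = (w + 3)*(w^3 + 3*w^2 - 16*w - 48) = (w + 3)*(w + 4)*(w^2 - w - 12) = (w + 3)^2*(w + 4)*(w - 4)
(2) = (a)*(a^3 + 2*a^2 - 11*a - 12) = a*(a + 1)*(a^2 + a - 12) = a*(a + 1)*(a + 4)*(a - 3)
(3) = (n - 4)*(n^2 + 2*n - 8) = (n - 4)*(n + 4)*(n - 2)
(4) = (y - 2)*(y^3 + 2*y^2) = y*(y - 2)*(y^2 + 2*y) = y*(y - 2)*(y + 2)*(y)
(5) = (t + 1)*(t^2 - 7*t + 10) = (t - 5)*(t + 1)*(t - 2)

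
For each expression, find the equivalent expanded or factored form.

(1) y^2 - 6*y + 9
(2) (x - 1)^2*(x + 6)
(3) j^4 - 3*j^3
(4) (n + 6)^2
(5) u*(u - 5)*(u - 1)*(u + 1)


(1) = (y - 3)^2
(2) = x^3 + 4*x^2 - 11*x + 6
(3) = j^3*(j - 3)
(4) = n^2 + 12*n + 36
(5) = u^4 - 5*u^3 - u^2 + 5*u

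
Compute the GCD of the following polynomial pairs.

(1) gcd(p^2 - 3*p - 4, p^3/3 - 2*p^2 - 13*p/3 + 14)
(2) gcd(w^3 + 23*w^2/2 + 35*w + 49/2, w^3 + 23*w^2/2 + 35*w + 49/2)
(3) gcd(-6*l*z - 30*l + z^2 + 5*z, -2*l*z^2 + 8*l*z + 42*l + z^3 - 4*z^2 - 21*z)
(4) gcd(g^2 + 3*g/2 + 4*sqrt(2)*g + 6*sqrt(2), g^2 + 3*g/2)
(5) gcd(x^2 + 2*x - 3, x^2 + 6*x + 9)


(1) = gcd((p - 4)*(p + 1), (p/3 + 1)*(p - 7)*(p - 2)) = 1
(2) = gcd((w + 1)*(w + 7/2)*(w + 7), (w + 1)*(w + 7/2)*(w + 7)) = w^3 + 23*w^2/2 + 35*w + 49/2
(3) = 1
(4) = g + 3/2
(5) = gcd((x - 1)*(x + 3), (x + 3)^2) = x + 3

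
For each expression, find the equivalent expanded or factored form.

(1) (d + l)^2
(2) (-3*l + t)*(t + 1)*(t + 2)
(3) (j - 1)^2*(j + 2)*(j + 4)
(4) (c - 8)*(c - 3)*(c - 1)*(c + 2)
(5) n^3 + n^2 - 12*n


(1) = d^2 + 2*d*l + l^2
(2) = -3*l*t^2 - 9*l*t - 6*l + t^3 + 3*t^2 + 2*t
(3) = j^4 + 4*j^3 - 3*j^2 - 10*j + 8
(4) = c^4 - 10*c^3 + 11*c^2 + 46*c - 48
(5) = n*(n - 3)*(n + 4)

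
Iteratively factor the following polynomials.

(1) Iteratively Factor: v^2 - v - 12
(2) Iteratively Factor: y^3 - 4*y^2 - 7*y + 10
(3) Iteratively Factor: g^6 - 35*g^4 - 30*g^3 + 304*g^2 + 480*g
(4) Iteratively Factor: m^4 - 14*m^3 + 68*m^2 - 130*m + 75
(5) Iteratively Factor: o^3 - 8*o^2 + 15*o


(1) = (v + 3)*(v - 4)
(2) = (y - 5)*(y^2 + y - 2) = (y - 5)*(y - 1)*(y + 2)
(3) = (g - 5)*(g^5 + 5*g^4 - 10*g^3 - 80*g^2 - 96*g) = (g - 5)*(g + 2)*(g^4 + 3*g^3 - 16*g^2 - 48*g) = (g - 5)*(g + 2)*(g + 4)*(g^3 - g^2 - 12*g) = (g - 5)*(g + 2)*(g + 3)*(g + 4)*(g^2 - 4*g) = (g - 5)*(g - 4)*(g + 2)*(g + 3)*(g + 4)*(g)
(4) = (m - 5)*(m^3 - 9*m^2 + 23*m - 15) = (m - 5)*(m - 1)*(m^2 - 8*m + 15) = (m - 5)^2*(m - 1)*(m - 3)
(5) = (o)*(o^2 - 8*o + 15) = o*(o - 5)*(o - 3)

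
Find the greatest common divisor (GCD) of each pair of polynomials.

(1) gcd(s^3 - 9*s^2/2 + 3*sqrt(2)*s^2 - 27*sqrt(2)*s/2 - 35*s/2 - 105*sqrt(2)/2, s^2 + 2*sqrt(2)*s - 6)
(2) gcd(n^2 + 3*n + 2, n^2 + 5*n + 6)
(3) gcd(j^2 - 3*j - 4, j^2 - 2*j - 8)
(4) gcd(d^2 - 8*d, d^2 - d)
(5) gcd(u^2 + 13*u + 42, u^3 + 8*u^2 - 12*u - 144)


(1) = gcd((s - 7)*(s + 5/2)*(s + 3*sqrt(2)), (s - sqrt(2))*(s + 3*sqrt(2))) = s + 3*sqrt(2)
(2) = n + 2
(3) = j - 4
(4) = d
(5) = gcd((u + 6)*(u + 7), (u - 4)*(u + 6)^2) = u + 6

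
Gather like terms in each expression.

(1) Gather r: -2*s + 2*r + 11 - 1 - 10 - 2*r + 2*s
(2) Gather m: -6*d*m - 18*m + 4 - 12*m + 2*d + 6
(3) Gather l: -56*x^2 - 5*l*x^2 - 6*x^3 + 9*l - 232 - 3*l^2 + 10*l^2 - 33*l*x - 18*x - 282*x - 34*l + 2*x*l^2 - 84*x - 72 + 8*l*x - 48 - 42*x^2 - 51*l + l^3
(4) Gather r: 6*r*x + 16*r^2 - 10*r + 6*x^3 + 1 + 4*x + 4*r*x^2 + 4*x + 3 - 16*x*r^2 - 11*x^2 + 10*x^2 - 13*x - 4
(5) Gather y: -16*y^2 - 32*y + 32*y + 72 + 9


(1) = 0
(2) = 2*d + m*(-6*d - 30) + 10
(3) = l^3 + l^2*(2*x + 7) + l*(-5*x^2 - 25*x - 76) - 6*x^3 - 98*x^2 - 384*x - 352
(4) = r^2*(16 - 16*x) + r*(4*x^2 + 6*x - 10) + 6*x^3 - x^2 - 5*x
(5) = 81 - 16*y^2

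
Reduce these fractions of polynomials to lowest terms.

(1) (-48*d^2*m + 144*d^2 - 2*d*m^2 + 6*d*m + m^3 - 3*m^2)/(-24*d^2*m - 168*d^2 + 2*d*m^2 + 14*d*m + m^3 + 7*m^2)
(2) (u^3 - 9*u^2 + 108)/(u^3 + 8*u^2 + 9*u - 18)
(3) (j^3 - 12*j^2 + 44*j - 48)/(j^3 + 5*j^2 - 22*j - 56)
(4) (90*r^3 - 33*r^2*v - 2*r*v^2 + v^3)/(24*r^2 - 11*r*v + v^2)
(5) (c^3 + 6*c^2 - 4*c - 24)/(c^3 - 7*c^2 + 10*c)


(1) = (8*d*m - 24*d - m^2 + 3*m)/(4*d*m + 28*d - m^2 - 7*m)
(2) = (u^2 - 12*u + 36)/(u^2 + 5*u - 6)
(3) = (j^2 - 8*j + 12)/(j^2 + 9*j + 14)
(4) = (30*r^2 - r*v - v^2)/(8*r - v)
(5) = (c^2 + 8*c + 12)/(c^2 - 5*c)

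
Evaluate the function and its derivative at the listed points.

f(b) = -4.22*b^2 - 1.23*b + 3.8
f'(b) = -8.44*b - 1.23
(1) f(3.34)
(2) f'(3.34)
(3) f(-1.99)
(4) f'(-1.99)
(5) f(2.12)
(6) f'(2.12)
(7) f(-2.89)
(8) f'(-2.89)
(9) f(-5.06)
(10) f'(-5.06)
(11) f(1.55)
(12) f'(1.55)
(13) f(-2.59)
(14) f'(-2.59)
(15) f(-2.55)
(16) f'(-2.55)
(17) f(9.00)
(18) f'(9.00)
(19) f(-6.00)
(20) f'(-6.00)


(1) = -47.38
(2) = -29.42
(3) = -10.46
(4) = 15.57
(5) = -17.77
(6) = -19.12
(7) = -27.89
(8) = 23.16
(9) = -98.02
(10) = 41.48
(11) = -8.25
(12) = -14.31
(13) = -21.32
(14) = 20.63
(15) = -20.50
(16) = 20.29
(17) = -349.09
(18) = -77.19
(19) = -140.74
(20) = 49.41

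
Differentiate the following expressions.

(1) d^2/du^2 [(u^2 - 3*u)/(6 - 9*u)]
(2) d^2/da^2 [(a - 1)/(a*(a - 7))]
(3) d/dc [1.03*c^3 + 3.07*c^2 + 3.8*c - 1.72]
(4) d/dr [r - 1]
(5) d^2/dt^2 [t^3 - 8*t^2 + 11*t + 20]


(1) = 28/(3*(27*u^3 - 54*u^2 + 36*u - 8))
(2) = 2*(a^3 - 3*a^2 + 21*a - 49)/(a^3*(a^3 - 21*a^2 + 147*a - 343))
(3) = 3.09*c^2 + 6.14*c + 3.8
(4) = 1
(5) = 6*t - 16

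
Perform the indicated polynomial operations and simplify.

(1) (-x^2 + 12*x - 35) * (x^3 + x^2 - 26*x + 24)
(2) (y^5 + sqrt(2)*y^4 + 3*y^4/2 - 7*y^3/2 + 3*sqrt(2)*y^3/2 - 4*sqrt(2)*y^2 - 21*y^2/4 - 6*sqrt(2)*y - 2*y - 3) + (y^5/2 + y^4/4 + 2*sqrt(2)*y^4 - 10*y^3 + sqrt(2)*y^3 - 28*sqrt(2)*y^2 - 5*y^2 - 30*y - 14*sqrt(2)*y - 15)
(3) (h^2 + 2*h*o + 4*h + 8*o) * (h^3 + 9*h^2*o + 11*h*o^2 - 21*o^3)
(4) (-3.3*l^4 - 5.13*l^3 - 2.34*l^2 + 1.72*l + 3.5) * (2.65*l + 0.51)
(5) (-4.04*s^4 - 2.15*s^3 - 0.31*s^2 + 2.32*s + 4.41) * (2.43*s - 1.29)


(1) = -x^5 + 11*x^4 + 3*x^3 - 371*x^2 + 1198*x - 840
(2) = 3*y^5/2 + 7*y^4/4 + 3*sqrt(2)*y^4 - 27*y^3/2 + 5*sqrt(2)*y^3/2 - 32*sqrt(2)*y^2 - 41*y^2/4 - 32*y - 20*sqrt(2)*y - 18
(3) = h^5 + 11*h^4*o + 4*h^4 + 29*h^3*o^2 + 44*h^3*o + h^2*o^3 + 116*h^2*o^2 - 42*h*o^4 + 4*h*o^3 - 168*o^4
(4) = -8.745*l^5 - 15.2775*l^4 - 8.8173*l^3 + 3.3646*l^2 + 10.1522*l + 1.785
(5) = -9.8172*s^5 - 0.0129*s^4 + 2.0202*s^3 + 6.0375*s^2 + 7.7235*s - 5.6889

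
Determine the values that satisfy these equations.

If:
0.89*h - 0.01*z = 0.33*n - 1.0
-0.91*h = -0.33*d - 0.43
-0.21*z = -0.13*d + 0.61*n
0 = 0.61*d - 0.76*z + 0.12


Then:
d = -4.28
h = -1.08
n = 0.22
z = -3.28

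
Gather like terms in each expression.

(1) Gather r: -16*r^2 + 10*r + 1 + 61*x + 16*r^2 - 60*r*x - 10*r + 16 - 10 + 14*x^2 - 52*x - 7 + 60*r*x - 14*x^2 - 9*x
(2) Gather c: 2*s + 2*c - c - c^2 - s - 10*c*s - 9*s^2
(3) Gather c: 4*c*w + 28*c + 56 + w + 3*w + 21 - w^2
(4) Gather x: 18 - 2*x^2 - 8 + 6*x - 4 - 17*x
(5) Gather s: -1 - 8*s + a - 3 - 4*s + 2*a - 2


(1) = 0
(2) = -c^2 + c*(1 - 10*s) - 9*s^2 + s
(3) = c*(4*w + 28) - w^2 + 4*w + 77
(4) = -2*x^2 - 11*x + 6
(5) = 3*a - 12*s - 6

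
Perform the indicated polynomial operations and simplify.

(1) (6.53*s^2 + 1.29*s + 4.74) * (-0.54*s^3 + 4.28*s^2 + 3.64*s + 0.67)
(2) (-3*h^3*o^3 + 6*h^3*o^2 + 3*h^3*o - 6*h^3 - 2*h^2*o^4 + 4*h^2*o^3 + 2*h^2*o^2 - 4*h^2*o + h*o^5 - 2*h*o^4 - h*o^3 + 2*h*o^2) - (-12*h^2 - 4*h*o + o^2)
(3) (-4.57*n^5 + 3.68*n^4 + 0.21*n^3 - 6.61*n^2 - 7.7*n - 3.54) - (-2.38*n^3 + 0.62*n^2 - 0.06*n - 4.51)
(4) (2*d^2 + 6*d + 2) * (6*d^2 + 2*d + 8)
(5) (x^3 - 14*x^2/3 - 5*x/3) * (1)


(1) = -3.5262*s^5 + 27.2518*s^4 + 26.7308*s^3 + 29.3579*s^2 + 18.1179*s + 3.1758
(2) = -3*h^3*o^3 + 6*h^3*o^2 + 3*h^3*o - 6*h^3 - 2*h^2*o^4 + 4*h^2*o^3 + 2*h^2*o^2 - 4*h^2*o + 12*h^2 + h*o^5 - 2*h*o^4 - h*o^3 + 2*h*o^2 + 4*h*o - o^2
(3) = -4.57*n^5 + 3.68*n^4 + 2.59*n^3 - 7.23*n^2 - 7.64*n + 0.97
(4) = 12*d^4 + 40*d^3 + 40*d^2 + 52*d + 16
(5) = x^3 - 14*x^2/3 - 5*x/3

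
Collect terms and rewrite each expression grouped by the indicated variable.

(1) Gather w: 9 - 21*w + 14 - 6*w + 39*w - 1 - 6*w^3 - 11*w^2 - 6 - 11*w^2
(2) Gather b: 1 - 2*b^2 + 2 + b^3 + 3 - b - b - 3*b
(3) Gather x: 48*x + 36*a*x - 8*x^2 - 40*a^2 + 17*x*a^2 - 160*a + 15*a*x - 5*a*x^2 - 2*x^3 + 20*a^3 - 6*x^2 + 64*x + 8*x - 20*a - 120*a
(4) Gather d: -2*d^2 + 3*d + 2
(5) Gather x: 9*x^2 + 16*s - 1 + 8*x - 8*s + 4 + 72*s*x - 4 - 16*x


(1) = -6*w^3 - 22*w^2 + 12*w + 16
(2) = b^3 - 2*b^2 - 5*b + 6
(3) = 20*a^3 - 40*a^2 - 300*a - 2*x^3 + x^2*(-5*a - 14) + x*(17*a^2 + 51*a + 120)
(4) = -2*d^2 + 3*d + 2
(5) = 8*s + 9*x^2 + x*(72*s - 8) - 1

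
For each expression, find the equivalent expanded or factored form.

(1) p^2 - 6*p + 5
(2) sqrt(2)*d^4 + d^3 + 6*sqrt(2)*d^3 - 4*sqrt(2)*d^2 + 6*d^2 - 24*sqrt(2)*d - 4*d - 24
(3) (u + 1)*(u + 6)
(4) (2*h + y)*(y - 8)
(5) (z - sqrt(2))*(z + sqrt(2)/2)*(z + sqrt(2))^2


(1) = (p - 5)*(p - 1)
(2) = (d - 2)*(d + 2)*(d + 6)*(sqrt(2)*d + 1)
(3) = u^2 + 7*u + 6
(4) = 2*h*y - 16*h + y^2 - 8*y
(5) = z^4 + 3*sqrt(2)*z^3/2 - z^2 - 3*sqrt(2)*z - 2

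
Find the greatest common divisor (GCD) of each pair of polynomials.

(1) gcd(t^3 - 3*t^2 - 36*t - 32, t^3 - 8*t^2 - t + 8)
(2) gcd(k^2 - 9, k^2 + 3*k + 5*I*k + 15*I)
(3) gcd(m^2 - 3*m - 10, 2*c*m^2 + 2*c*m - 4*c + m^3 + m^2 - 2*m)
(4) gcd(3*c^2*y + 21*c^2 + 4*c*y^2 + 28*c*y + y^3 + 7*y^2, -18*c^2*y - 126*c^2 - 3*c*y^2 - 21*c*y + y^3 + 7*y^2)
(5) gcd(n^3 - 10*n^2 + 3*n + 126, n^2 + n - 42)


(1) = gcd((t - 8)*(t + 1)*(t + 4), (t - 8)*(t - 1)*(t + 1)) = t^2 - 7*t - 8
(2) = k + 3
(3) = gcd((m - 5)*(m + 2), (2*c + m)*(m - 1)*(m + 2)) = m + 2
(4) = 3*c*y + 21*c + y^2 + 7*y
(5) = gcd((n - 7)*(n - 6)*(n + 3), (n - 6)*(n + 7)) = n - 6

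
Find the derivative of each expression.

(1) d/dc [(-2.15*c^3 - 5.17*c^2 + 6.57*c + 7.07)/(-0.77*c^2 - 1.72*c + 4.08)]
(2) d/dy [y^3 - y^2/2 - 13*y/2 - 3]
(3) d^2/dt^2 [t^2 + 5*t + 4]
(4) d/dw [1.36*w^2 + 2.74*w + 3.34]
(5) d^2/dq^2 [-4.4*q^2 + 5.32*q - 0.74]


(1) = (1.6555*c^4 + 7.396*c^3 - 12.3647*c^2 - 31.2994*c + 38.966)/(0.5929*c^4 + 2.6488*c^3 - 3.3248*c^2 - 14.0352*c + 16.6464)
(2) = 3*y^2 - y - 13/2
(3) = 2
(4) = 2.72*w + 2.74
(5) = -8.80000000000000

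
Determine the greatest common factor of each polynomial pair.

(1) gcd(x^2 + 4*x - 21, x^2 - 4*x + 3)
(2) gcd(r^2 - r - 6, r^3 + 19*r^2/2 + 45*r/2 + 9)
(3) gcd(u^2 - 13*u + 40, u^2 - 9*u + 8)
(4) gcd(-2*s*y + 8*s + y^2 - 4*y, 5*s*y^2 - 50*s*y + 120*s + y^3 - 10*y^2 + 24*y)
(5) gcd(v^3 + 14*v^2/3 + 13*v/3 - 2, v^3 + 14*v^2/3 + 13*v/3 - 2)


(1) = gcd((x - 3)*(x + 7), (x - 3)*(x - 1)) = x - 3
(2) = gcd((r - 3)*(r + 2), (r + 1/2)*(r + 3)*(r + 6)) = 1
(3) = u - 8
(4) = y - 4
(5) = gcd((v - 1/3)*(v + 2)*(v + 3), (v - 1/3)*(v + 2)*(v + 3)) = v^3 + 14*v^2/3 + 13*v/3 - 2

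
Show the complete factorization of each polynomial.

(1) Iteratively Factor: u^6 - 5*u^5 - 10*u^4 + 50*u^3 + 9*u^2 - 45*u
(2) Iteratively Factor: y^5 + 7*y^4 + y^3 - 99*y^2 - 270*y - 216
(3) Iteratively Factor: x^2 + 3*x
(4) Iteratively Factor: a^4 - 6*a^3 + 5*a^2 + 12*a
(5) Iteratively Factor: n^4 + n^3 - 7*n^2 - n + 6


(1) = (u - 3)*(u^5 - 2*u^4 - 16*u^3 + 2*u^2 + 15*u) = (u - 3)*(u + 1)*(u^4 - 3*u^3 - 13*u^2 + 15*u) = (u - 5)*(u - 3)*(u + 1)*(u^3 + 2*u^2 - 3*u) = u*(u - 5)*(u - 3)*(u + 1)*(u^2 + 2*u - 3) = u*(u - 5)*(u - 3)*(u + 1)*(u + 3)*(u - 1)
(2) = (y - 4)*(y^4 + 11*y^3 + 45*y^2 + 81*y + 54) = (y - 4)*(y + 3)*(y^3 + 8*y^2 + 21*y + 18) = (y - 4)*(y + 2)*(y + 3)*(y^2 + 6*y + 9) = (y - 4)*(y + 2)*(y + 3)^2*(y + 3)
(3) = (x + 3)*(x)
(4) = (a + 1)*(a^3 - 7*a^2 + 12*a) = (a - 4)*(a + 1)*(a^2 - 3*a) = a*(a - 4)*(a + 1)*(a - 3)
(5) = (n - 2)*(n^3 + 3*n^2 - n - 3) = (n - 2)*(n + 3)*(n^2 - 1) = (n - 2)*(n - 1)*(n + 3)*(n + 1)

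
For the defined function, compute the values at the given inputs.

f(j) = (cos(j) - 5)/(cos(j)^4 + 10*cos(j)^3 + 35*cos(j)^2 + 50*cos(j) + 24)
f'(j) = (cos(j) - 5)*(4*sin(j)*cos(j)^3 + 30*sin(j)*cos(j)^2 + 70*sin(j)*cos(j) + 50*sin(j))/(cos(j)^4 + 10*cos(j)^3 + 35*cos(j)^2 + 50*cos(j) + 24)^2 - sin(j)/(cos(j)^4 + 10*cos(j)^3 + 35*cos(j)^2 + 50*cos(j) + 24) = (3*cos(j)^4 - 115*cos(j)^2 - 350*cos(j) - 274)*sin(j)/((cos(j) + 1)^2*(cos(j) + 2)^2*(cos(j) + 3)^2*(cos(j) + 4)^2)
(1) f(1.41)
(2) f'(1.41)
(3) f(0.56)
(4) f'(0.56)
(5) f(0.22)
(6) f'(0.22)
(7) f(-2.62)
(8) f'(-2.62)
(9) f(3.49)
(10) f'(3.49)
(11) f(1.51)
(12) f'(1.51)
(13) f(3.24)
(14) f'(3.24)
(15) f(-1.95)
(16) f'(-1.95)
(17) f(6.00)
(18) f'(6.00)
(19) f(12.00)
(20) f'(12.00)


(1) = -0.15
(2) = -0.30
(3) = -0.04
(4) = -0.04
(5) = -0.03
(6) = -0.01
(7) = -5.83
(8) = 27.18
(9) = -14.79
(10) = 93.78
(11) = -0.18
(12) = -0.40
(13) = -204.71
(14) = 4197.11
(15) = -0.55
(16) = 1.55
(17) = -0.04
(18) = 0.02
(19) = -0.04
(20) = 0.04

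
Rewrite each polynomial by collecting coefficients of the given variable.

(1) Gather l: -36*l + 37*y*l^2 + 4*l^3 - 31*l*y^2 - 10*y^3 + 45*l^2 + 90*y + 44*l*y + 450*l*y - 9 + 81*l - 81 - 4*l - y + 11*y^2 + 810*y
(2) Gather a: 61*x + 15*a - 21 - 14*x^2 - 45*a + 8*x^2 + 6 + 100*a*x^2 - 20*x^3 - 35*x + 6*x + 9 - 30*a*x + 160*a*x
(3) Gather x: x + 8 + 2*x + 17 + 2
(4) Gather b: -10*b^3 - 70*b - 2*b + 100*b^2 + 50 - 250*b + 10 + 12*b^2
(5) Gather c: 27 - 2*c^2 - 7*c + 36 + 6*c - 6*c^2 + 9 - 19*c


(1) = 4*l^3 + l^2*(37*y + 45) + l*(-31*y^2 + 494*y + 41) - 10*y^3 + 11*y^2 + 899*y - 90
(2) = a*(100*x^2 + 130*x - 30) - 20*x^3 - 6*x^2 + 32*x - 6
(3) = 3*x + 27
(4) = -10*b^3 + 112*b^2 - 322*b + 60
(5) = -8*c^2 - 20*c + 72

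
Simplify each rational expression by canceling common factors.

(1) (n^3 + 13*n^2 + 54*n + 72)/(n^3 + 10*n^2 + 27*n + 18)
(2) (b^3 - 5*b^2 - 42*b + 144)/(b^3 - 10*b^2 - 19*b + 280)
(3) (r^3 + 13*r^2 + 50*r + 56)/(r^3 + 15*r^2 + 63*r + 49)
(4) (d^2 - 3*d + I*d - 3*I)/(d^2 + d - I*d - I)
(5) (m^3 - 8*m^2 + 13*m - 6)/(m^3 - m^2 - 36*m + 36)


(1) = (n + 4)/(n + 1)
(2) = (b^2 + 3*b - 18)/(b^2 - 2*b - 35)
(3) = (r^2 + 6*r + 8)/(r^2 + 8*r + 7)
(4) = (d^2 + d*(-3 + I) - 3*I)/(d^2 + d*(1 - I) - I)
(5) = (m - 1)/(m + 6)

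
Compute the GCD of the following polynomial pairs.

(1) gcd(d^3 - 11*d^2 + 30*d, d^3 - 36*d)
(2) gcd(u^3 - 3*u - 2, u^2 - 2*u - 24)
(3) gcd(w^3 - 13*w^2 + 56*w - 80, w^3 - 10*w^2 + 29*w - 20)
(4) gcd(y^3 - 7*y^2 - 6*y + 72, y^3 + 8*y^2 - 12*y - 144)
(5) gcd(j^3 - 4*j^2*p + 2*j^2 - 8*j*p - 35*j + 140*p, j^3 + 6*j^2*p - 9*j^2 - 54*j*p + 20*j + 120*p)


(1) = d^2 - 6*d
(2) = 1
(3) = gcd((w - 5)*(w - 4)^2, (w - 5)*(w - 4)*(w - 1)) = w^2 - 9*w + 20
(4) = gcd((y - 6)*(y - 4)*(y + 3), (y - 4)*(y + 6)^2) = y - 4
(5) = j - 5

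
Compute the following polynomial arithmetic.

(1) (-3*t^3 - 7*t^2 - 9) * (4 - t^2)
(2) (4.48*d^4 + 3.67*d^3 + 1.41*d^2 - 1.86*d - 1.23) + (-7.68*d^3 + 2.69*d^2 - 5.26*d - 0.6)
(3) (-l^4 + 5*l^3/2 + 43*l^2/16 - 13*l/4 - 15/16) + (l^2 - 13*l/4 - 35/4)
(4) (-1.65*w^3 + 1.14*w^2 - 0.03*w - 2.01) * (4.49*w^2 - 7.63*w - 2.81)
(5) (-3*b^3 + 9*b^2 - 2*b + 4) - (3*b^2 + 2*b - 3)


(1) = 3*t^5 + 7*t^4 - 12*t^3 - 19*t^2 - 36
(2) = 4.48*d^4 - 4.01*d^3 + 4.1*d^2 - 7.12*d - 1.83
(3) = -l^4 + 5*l^3/2 + 59*l^2/16 - 13*l/2 - 155/16
(4) = -7.4085*w^5 + 17.7081*w^4 - 4.1964*w^3 - 11.9994*w^2 + 15.4206*w + 5.6481
(5) = -3*b^3 + 6*b^2 - 4*b + 7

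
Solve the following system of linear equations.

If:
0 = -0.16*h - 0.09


Then:
h = -0.56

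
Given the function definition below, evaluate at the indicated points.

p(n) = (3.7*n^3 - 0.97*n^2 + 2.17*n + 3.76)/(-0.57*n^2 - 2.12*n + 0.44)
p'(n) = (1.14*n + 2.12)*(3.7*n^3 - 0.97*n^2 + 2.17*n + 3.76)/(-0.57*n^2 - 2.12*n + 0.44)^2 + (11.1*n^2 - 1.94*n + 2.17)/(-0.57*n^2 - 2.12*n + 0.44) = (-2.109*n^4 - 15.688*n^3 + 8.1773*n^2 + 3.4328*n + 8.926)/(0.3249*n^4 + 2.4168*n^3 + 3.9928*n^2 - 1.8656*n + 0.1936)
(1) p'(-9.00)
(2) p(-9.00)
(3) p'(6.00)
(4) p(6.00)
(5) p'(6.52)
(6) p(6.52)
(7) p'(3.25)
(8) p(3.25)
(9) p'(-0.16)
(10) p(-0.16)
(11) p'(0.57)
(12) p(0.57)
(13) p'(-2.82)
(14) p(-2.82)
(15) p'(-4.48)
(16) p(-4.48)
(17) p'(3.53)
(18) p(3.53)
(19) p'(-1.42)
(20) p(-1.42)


(1) = -2.48
(2) = 104.75
(3) = -5.39
(4) = -23.81
(5) = -5.50
(6) = -26.64
(7) = -4.29
(8) = -10.23
(9) = 14.79
(10) = 4.41
(11) = 11.45
(12) = -5.63
(13) = 79.52
(14) = -49.35
(15) = 318.35
(16) = 238.34
(17) = -4.47
(18) = -11.46
(19) = 10.74
(20) = -5.16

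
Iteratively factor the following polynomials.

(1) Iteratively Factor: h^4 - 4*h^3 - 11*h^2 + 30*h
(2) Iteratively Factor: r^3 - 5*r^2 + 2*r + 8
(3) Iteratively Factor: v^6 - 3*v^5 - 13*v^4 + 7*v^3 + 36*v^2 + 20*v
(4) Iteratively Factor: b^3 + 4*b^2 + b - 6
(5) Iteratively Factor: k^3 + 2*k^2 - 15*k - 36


(1) = (h + 3)*(h^3 - 7*h^2 + 10*h) = (h - 5)*(h + 3)*(h^2 - 2*h) = (h - 5)*(h - 2)*(h + 3)*(h)
(2) = (r + 1)*(r^2 - 6*r + 8) = (r - 4)*(r + 1)*(r - 2)
(3) = (v - 5)*(v^5 + 2*v^4 - 3*v^3 - 8*v^2 - 4*v) = v*(v - 5)*(v^4 + 2*v^3 - 3*v^2 - 8*v - 4) = v*(v - 5)*(v + 1)*(v^3 + v^2 - 4*v - 4) = v*(v - 5)*(v + 1)^2*(v^2 - 4) = v*(v - 5)*(v - 2)*(v + 1)^2*(v + 2)
(4) = (b + 3)*(b^2 + b - 2) = (b + 2)*(b + 3)*(b - 1)
(5) = (k + 3)*(k^2 - k - 12) = (k - 4)*(k + 3)*(k + 3)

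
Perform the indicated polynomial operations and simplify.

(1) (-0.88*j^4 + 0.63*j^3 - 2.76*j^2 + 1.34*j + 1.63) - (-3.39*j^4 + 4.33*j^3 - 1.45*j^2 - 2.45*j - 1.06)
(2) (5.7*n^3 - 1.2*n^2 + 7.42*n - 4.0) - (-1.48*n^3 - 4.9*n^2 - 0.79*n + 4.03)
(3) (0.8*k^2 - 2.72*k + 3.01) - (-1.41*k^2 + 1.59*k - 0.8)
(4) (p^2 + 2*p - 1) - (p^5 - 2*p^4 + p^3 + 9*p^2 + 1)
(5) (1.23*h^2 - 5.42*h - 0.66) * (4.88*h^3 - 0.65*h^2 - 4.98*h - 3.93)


(1) = 2.51*j^4 - 3.7*j^3 - 1.31*j^2 + 3.79*j + 2.69
(2) = 7.18*n^3 + 3.7*n^2 + 8.21*n - 8.03
(3) = 2.21*k^2 - 4.31*k + 3.81
(4) = -p^5 + 2*p^4 - p^3 - 8*p^2 + 2*p - 2
(5) = 6.0024*h^5 - 27.2491*h^4 - 5.8232*h^3 + 22.5867*h^2 + 24.5874*h + 2.5938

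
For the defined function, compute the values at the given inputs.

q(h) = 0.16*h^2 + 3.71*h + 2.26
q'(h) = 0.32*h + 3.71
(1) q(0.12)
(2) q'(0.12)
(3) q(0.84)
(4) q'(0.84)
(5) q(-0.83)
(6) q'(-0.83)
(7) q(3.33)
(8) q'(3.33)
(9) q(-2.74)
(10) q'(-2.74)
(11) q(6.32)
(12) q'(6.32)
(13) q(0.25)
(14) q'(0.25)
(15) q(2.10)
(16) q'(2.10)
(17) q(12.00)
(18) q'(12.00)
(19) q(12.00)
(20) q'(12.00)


(1) = 2.71
(2) = 3.75
(3) = 5.49
(4) = 3.98
(5) = -0.71
(6) = 3.44
(7) = 16.39
(8) = 4.78
(9) = -6.70
(10) = 2.83
(11) = 32.10
(12) = 5.73
(13) = 3.20
(14) = 3.79
(15) = 10.76
(16) = 4.38
(17) = 69.82
(18) = 7.55
(19) = 69.82
(20) = 7.55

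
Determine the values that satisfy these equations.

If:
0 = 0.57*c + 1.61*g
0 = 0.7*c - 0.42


Then:
c = 0.60
g = -0.21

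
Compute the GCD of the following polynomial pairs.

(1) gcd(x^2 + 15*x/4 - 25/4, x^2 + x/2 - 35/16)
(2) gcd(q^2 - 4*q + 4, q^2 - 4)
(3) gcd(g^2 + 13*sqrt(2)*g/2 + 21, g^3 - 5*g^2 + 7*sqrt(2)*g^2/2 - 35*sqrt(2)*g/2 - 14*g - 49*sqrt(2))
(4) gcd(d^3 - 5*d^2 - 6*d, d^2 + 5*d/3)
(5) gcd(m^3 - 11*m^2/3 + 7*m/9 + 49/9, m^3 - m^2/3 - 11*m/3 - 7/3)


(1) = gcd((x - 5/4)*(x + 5), (x - 5/4)*(x + 7/4)) = x - 5/4
(2) = gcd((q - 2)^2, (q - 2)*(q + 2)) = q - 2
(3) = g + 7*sqrt(2)/2
(4) = gcd(d*(d - 6)*(d + 1), d*(d + 5/3)) = d
(5) = gcd((m - 7/3)^2*(m + 1), (m - 7/3)*(m + 1)^2) = m^2 - 4*m/3 - 7/3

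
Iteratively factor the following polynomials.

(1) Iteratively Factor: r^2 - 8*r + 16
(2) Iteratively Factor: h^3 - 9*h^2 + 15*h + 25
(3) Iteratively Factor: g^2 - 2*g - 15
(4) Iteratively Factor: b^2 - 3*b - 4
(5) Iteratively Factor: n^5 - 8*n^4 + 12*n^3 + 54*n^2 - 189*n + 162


(1) = (r - 4)*(r - 4)
(2) = (h - 5)*(h^2 - 4*h - 5) = (h - 5)*(h + 1)*(h - 5)
(3) = (g + 3)*(g - 5)
(4) = (b + 1)*(b - 4)
(5) = (n - 3)*(n^4 - 5*n^3 - 3*n^2 + 45*n - 54) = (n - 3)*(n + 3)*(n^3 - 8*n^2 + 21*n - 18) = (n - 3)^2*(n + 3)*(n^2 - 5*n + 6) = (n - 3)^3*(n + 3)*(n - 2)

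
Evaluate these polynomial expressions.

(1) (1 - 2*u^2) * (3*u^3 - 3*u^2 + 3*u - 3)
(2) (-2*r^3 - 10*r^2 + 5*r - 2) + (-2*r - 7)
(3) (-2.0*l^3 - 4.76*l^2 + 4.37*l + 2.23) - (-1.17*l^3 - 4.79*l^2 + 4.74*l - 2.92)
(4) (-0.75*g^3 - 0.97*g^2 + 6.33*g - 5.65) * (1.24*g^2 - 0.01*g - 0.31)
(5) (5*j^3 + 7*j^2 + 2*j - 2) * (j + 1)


(1) = -6*u^5 + 6*u^4 - 3*u^3 + 3*u^2 + 3*u - 3
(2) = -2*r^3 - 10*r^2 + 3*r - 9
(3) = -0.83*l^3 + 0.03*l^2 - 0.37*l + 5.15
(4) = -0.93*g^5 - 1.1953*g^4 + 8.0914*g^3 - 6.7686*g^2 - 1.9058*g + 1.7515
(5) = 5*j^4 + 12*j^3 + 9*j^2 - 2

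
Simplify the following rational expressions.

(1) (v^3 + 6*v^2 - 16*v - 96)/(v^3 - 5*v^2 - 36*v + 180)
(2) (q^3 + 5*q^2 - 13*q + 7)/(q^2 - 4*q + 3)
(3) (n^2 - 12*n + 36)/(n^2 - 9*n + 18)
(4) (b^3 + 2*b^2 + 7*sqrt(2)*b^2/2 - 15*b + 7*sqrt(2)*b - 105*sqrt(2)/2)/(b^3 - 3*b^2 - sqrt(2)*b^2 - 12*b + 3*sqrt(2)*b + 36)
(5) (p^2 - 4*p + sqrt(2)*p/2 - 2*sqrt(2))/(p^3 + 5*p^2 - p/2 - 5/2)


(1) = (v^2 - 16)/(v^2 - 11*v + 30)
(2) = (q^2 + 6*q - 7)/(q - 3)
(3) = (n - 6)/(n - 3)
(4) = (2*b^2 + b*(7*sqrt(2) + 10) + 35*sqrt(2))/(2*b^2 - 2*sqrt(2)*b - 24)
(5) = (4*p - 16)/(4*p^2 + p*(20 - 2*sqrt(2)) - 10*sqrt(2))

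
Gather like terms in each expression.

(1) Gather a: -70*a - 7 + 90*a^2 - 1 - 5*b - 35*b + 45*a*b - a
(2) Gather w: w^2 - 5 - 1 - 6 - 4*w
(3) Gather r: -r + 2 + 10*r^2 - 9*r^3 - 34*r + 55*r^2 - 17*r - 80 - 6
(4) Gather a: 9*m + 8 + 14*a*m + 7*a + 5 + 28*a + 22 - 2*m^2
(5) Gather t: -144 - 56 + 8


(1) = 90*a^2 + a*(45*b - 71) - 40*b - 8
(2) = w^2 - 4*w - 12
(3) = -9*r^3 + 65*r^2 - 52*r - 84
(4) = a*(14*m + 35) - 2*m^2 + 9*m + 35
(5) = -192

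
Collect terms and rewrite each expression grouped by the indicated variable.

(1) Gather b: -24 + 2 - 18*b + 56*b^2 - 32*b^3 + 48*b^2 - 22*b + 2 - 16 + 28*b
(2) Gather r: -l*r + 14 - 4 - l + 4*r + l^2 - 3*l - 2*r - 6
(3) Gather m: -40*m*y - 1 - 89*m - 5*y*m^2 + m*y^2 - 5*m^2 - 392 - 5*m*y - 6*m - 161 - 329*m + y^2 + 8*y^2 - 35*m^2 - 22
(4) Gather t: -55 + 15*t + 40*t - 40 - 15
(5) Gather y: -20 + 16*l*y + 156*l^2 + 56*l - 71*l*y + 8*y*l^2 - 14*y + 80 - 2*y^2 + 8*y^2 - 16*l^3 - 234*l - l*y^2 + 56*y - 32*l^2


(1) = -32*b^3 + 104*b^2 - 12*b - 36
(2) = l^2 - 4*l + r*(2 - l) + 4
(3) = m^2*(-5*y - 40) + m*(y^2 - 45*y - 424) + 9*y^2 - 576
(4) = 55*t - 110
(5) = -16*l^3 + 124*l^2 - 178*l + y^2*(6 - l) + y*(8*l^2 - 55*l + 42) + 60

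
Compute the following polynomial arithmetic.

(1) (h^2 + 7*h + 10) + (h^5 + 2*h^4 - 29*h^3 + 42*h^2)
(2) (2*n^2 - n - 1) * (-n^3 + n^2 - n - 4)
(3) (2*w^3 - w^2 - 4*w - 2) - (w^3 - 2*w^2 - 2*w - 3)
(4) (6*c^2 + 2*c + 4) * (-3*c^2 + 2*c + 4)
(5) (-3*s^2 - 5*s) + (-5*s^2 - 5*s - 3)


(1) = h^5 + 2*h^4 - 29*h^3 + 43*h^2 + 7*h + 10
(2) = -2*n^5 + 3*n^4 - 2*n^3 - 8*n^2 + 5*n + 4
(3) = w^3 + w^2 - 2*w + 1
(4) = -18*c^4 + 6*c^3 + 16*c^2 + 16*c + 16
(5) = -8*s^2 - 10*s - 3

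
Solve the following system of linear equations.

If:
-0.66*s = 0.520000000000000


Then:
s = -0.79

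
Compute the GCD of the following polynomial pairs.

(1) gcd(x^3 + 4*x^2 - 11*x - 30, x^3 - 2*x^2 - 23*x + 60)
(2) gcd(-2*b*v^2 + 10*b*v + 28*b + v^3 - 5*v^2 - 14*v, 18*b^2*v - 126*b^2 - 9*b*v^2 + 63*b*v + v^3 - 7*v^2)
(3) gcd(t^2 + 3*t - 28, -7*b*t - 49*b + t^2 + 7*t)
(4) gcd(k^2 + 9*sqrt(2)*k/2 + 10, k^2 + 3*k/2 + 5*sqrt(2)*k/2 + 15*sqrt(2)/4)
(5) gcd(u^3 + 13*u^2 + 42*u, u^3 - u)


(1) = x^2 + 2*x - 15
(2) = v - 7
(3) = gcd((t - 4)*(t + 7), (-7*b + t)*(t + 7)) = t + 7
(4) = gcd((k + 2*sqrt(2))*(k + 5*sqrt(2)/2), (k + 3/2)*(k + 5*sqrt(2)/2)) = k + 5*sqrt(2)/2
(5) = u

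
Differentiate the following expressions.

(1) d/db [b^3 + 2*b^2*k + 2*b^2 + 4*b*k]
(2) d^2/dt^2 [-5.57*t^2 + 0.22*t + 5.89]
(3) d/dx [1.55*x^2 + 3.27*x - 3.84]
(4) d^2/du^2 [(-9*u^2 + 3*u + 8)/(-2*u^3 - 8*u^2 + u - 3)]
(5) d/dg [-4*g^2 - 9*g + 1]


(1) = 3*b^2 + 4*b*k + 4*b + 4*k
(2) = -11.1400000000000
(3) = 3.1*x + 3.27
(4) = 4*(18*u^6 - 18*u^5 - 141*u^4 - 764*u^3 - 1014*u^2 + 276*u + 128)/(8*u^9 + 96*u^8 + 372*u^7 + 452*u^6 + 102*u^5 + 564*u^4 - 91*u^3 + 225*u^2 - 27*u + 27)
(5) = -8*g - 9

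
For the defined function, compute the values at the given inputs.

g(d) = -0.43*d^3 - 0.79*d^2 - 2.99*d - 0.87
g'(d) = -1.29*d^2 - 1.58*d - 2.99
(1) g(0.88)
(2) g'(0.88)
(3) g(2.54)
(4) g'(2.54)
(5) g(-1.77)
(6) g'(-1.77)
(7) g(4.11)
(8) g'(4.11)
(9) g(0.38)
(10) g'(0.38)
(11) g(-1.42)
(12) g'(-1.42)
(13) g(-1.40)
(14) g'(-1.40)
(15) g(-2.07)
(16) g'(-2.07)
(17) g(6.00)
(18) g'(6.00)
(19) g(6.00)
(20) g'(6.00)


(1) = -4.41
(2) = -5.38
(3) = -20.61
(4) = -15.33
(5) = 4.33
(6) = -4.23
(7) = -56.36
(8) = -31.27
(9) = -2.14
(10) = -3.78
(11) = 3.01
(12) = -3.35
(13) = 2.95
(14) = -3.31
(15) = 5.75
(16) = -5.25
(17) = -140.13
(18) = -58.91
(19) = -140.13
(20) = -58.91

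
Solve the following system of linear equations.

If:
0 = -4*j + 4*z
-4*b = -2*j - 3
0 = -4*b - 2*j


Then:
b = 3/8
j = -3/4
z = -3/4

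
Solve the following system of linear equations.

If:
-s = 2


Then:
s = -2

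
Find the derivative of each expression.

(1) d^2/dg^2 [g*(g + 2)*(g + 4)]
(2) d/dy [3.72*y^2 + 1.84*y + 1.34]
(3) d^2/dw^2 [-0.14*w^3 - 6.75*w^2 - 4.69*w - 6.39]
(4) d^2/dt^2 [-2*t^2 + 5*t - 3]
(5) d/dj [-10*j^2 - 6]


(1) = 6*g + 12
(2) = 7.44*y + 1.84
(3) = -0.84*w - 13.5
(4) = -4
(5) = -20*j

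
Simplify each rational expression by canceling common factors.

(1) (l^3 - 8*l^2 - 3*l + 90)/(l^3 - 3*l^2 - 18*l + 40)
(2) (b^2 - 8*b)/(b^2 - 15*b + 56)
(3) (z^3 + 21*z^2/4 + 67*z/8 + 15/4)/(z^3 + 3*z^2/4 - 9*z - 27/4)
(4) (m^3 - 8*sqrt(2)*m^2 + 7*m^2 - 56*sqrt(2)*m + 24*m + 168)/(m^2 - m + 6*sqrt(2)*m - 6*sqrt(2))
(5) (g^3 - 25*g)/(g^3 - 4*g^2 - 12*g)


(1) = (l^2 - 3*l - 18)/(l^2 + 2*l - 8)
(2) = b/(b - 7)
(3) = (2*z^2 + 9*z + 10)/(2*z^2 - 18)
(4) = (m^3 + m^2*(7 - 8*sqrt(2)) + m*(24 - 56*sqrt(2)) + 168)/(m^2 + m*(-1 + 6*sqrt(2)) - 6*sqrt(2))
(5) = (g^2 - 25)/(g^2 - 4*g - 12)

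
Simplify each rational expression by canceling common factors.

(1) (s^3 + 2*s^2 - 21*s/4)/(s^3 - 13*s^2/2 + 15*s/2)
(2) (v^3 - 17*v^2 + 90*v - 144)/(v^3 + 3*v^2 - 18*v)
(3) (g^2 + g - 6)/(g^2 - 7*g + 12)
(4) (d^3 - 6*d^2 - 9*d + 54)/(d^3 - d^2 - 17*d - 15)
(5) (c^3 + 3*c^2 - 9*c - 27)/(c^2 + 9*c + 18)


(1) = (2*s + 7)/(2*s - 10)
(2) = (v^2 - 14*v + 48)/(v^2 + 6*v)
(3) = (g^2 + g - 6)/(g^2 - 7*g + 12)
(4) = (d^2 - 9*d + 18)/(d^2 - 4*d - 5)
(5) = (c^2 - 9)/(c + 6)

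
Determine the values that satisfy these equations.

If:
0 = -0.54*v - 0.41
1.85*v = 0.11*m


Then:
m = -12.77
v = -0.76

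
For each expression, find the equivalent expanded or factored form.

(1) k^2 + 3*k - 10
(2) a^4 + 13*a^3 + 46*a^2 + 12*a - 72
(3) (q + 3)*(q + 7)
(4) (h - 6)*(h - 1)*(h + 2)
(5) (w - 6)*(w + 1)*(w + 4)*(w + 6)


(1) = (k - 2)*(k + 5)
(2) = (a - 1)*(a + 2)*(a + 6)^2
(3) = q^2 + 10*q + 21
(4) = h^3 - 5*h^2 - 8*h + 12
(5) = w^4 + 5*w^3 - 32*w^2 - 180*w - 144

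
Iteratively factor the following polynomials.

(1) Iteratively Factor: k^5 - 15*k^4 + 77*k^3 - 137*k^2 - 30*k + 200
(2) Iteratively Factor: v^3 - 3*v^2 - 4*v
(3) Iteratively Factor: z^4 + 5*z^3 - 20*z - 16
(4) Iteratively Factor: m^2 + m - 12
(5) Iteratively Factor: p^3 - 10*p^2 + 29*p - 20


(1) = (k - 4)*(k^4 - 11*k^3 + 33*k^2 - 5*k - 50) = (k - 5)*(k - 4)*(k^3 - 6*k^2 + 3*k + 10) = (k - 5)*(k - 4)*(k - 2)*(k^2 - 4*k - 5) = (k - 5)*(k - 4)*(k - 2)*(k + 1)*(k - 5)
(2) = (v)*(v^2 - 3*v - 4) = v*(v + 1)*(v - 4)
(3) = (z + 2)*(z^3 + 3*z^2 - 6*z - 8) = (z - 2)*(z + 2)*(z^2 + 5*z + 4) = (z - 2)*(z + 1)*(z + 2)*(z + 4)
(4) = (m + 4)*(m - 3)
(5) = (p - 4)*(p^2 - 6*p + 5) = (p - 4)*(p - 1)*(p - 5)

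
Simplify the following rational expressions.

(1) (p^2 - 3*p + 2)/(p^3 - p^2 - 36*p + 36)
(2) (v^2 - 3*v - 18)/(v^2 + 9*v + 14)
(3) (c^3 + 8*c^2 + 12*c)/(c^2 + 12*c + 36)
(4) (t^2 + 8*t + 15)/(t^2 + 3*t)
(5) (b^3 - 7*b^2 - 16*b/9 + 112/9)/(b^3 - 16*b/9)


(1) = (p - 2)/(p^2 - 36)
(2) = (v^2 - 3*v - 18)/(v^2 + 9*v + 14)
(3) = (c^2 + 2*c)/(c + 6)
(4) = (t + 5)/t
(5) = (b - 7)/b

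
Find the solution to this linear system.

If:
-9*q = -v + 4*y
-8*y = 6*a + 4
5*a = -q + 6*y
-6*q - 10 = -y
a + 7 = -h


Then:
a = -2/15
h = -103/15
q = -26/15
v = -86/5
y = -2/5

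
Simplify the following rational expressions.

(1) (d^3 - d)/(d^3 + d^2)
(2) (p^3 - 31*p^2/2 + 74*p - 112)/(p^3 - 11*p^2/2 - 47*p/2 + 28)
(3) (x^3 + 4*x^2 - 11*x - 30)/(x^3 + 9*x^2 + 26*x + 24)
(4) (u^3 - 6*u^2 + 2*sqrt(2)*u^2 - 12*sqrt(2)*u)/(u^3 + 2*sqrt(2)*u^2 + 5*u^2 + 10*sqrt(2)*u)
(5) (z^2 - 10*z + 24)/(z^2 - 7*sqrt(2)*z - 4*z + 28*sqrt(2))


(1) = (d - 1)/d
(2) = (2*p^2 - 15*p + 28)/(2*p^2 + 5*p - 7)
(3) = (x^2 + 2*x - 15)/(x^2 + 7*x + 12)
(4) = (u - 6)/(u + 5)
(5) = (z - 6)/(z - 7*sqrt(2))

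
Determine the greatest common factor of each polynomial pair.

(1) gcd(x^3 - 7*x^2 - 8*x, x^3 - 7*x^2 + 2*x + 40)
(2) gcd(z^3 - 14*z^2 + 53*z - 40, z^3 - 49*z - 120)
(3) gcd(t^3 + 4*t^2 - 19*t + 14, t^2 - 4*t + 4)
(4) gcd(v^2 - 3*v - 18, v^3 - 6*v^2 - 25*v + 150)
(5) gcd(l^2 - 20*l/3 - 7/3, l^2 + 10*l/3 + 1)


(1) = gcd(x*(x - 8)*(x + 1), (x - 5)*(x - 4)*(x + 2)) = 1
(2) = gcd((z - 8)*(z - 5)*(z - 1), (z - 8)*(z + 3)*(z + 5)) = z - 8
(3) = t - 2
(4) = gcd((v - 6)*(v + 3), (v - 6)*(v - 5)*(v + 5)) = v - 6
(5) = l + 1/3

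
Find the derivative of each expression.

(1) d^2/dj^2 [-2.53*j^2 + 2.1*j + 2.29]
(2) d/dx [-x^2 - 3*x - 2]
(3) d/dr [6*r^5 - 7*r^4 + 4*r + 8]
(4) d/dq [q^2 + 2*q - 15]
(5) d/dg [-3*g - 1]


(1) = -5.06000000000000
(2) = -2*x - 3
(3) = 30*r^4 - 28*r^3 + 4
(4) = 2*q + 2
(5) = -3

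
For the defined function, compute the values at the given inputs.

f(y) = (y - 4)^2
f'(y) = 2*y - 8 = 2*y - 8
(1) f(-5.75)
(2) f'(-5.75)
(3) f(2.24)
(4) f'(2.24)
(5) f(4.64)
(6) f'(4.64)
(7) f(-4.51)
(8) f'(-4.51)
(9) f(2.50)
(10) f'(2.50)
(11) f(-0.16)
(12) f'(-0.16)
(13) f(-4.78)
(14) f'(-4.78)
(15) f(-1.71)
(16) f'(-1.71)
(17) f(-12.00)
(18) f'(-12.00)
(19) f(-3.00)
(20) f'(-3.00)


(1) = 95.06
(2) = -19.50
(3) = 3.10
(4) = -3.52
(5) = 0.41
(6) = 1.28
(7) = 72.42
(8) = -17.02
(9) = 2.25
(10) = -3.00
(11) = 17.31
(12) = -8.32
(13) = 77.09
(14) = -17.56
(15) = 32.60
(16) = -11.42
(17) = 256.00
(18) = -32.00
(19) = 49.00
(20) = -14.00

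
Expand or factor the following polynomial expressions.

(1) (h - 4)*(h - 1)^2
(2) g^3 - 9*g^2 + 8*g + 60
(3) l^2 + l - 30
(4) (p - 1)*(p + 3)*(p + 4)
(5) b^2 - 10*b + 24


(1) = h^3 - 6*h^2 + 9*h - 4
(2) = (g - 6)*(g - 5)*(g + 2)
(3) = (l - 5)*(l + 6)
(4) = p^3 + 6*p^2 + 5*p - 12
(5) = (b - 6)*(b - 4)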